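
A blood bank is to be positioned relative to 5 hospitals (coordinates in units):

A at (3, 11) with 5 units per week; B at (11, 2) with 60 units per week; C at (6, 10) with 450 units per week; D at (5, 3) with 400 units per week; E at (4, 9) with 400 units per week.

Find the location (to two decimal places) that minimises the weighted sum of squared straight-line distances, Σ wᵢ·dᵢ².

(5.30, 7.21)

The minimiser of Σwᵢ‖p−pᵢ‖² is the weighted centroid p* = (Σwᵢpᵢ)/(Σwᵢ).
Σwᵢ = 1315.
Σwᵢxᵢ = 5·3 + 60·11 + 450·6 + 400·5 + 400·4 = 6975.
Σwᵢyᵢ = 5·11 + 60·2 + 450·10 + 400·3 + 400·9 = 9475.
x* = 6975/1315 = 5.30, y* = 9475/1315 = 7.21.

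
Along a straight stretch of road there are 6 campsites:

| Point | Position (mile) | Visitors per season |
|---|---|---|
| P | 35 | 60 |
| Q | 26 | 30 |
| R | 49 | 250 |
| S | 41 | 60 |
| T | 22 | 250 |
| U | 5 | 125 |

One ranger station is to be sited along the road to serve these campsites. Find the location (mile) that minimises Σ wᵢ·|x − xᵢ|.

For a sum of weighted absolute distances on a line, the optimum is the weighted median (not the mean). Total weight W = 775; half-weight = 387.5.
Sort by position and accumulate weight:
  mile 5 (U, w=125) → cum 125
  mile 22 (T, w=250) → cum 375
  mile 26 (Q, w=30) → cum 405  ≥ 387.5 → median here
  mile 35 (P, w=60) → cum 465
  mile 41 (S, w=60) → cum 525
  mile 49 (R, w=250) → cum 775
Optimal location: mile 26.

x = 26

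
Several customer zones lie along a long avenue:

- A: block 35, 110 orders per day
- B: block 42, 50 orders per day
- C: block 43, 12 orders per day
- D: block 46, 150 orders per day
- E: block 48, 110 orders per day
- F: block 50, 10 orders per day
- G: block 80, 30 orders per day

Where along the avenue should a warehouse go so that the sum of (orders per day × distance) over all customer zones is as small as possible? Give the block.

For a sum of weighted absolute distances on a line, the optimum is the weighted median (not the mean). Total weight W = 472; half-weight = 236.
Sort by position and accumulate weight:
  block 35 (A, w=110) → cum 110
  block 42 (B, w=50) → cum 160
  block 43 (C, w=12) → cum 172
  block 46 (D, w=150) → cum 322  ≥ 236 → median here
  block 48 (E, w=110) → cum 432
  block 50 (F, w=10) → cum 442
  block 80 (G, w=30) → cum 472
Optimal location: block 46.

x = 46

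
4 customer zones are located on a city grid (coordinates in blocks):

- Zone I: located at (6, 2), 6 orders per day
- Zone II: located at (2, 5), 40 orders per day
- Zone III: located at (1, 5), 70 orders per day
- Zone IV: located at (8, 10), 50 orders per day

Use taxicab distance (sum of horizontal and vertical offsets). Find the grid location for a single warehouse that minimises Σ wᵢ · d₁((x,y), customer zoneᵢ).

(2, 5)

Manhattan distance separates: Σwᵢ(|x−xᵢ|+|y−yᵢ|) = Σwᵢ|x−xᵢ| + Σwᵢ|y−yᵢ|, so x and y are optimised independently as 1-D weighted medians.
Total weight W = 166; half = 83.
x-coordinate, sorted with cumulative weight:
  x=1 (Zone III, w=70) cum 70
  x=2 (Zone II, w=40) cum 110  ← median
  x=6 (Zone I, w=6) cum 116
  x=8 (Zone IV, w=50) cum 166
⇒ x* = 2
y-coordinate, sorted with cumulative weight:
  y=2 (Zone I, w=6) cum 6
  y=5 (Zone II, w=40) cum 46
  y=5 (Zone III, w=70) cum 116  ← median
  y=10 (Zone IV, w=50) cum 166
⇒ y* = 5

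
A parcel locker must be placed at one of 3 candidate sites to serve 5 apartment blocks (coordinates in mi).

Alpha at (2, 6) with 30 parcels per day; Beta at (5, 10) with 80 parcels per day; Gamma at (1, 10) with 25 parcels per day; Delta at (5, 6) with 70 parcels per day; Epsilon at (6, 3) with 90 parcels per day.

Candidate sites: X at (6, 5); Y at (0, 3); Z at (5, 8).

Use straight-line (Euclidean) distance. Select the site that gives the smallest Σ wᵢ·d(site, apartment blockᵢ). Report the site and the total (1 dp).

Total weighted distance at each candidate:
  X (6, 5): total = 987.4
  Y (0, 3): total = 1921.3
  Z (5, 8): total = 978.9
Minimum is at Z with total 978.9 mi.

Z, total 978.9 mi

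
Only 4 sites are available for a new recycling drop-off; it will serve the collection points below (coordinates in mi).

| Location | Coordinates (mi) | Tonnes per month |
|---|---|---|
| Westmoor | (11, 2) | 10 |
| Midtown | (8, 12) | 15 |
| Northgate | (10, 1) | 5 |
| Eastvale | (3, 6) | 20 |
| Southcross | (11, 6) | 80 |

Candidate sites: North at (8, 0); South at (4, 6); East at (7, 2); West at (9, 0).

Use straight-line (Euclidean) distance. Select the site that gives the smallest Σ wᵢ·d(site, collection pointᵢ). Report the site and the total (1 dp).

East, total 772.2 mi

Total weighted distance at each candidate:
  North (8, 0): total = 920.1
  South (4, 6): total = 807.8
  East (7, 2): total = 772.2
  West (9, 0): total = 891.6
Minimum is at East with total 772.2 mi.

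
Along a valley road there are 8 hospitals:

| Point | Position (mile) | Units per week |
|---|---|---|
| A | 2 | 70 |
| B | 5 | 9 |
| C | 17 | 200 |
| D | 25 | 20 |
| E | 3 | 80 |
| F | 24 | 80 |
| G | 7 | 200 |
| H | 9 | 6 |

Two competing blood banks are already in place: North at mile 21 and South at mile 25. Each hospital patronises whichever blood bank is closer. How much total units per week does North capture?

565

The indifferent point is the midpoint (21+25)/2 = 23; hospitals left of it (closer to North at 21) go to North, those right go to South.
  A at 2 (w=70) → North
  E at 3 (w=80) → North
  B at 5 (w=9) → North
  G at 7 (w=200) → North
  H at 9 (w=6) → North
  C at 17 (w=200) → North
  F at 24 (w=80) → South
  D at 25 (w=20) → South
North captures 565; South captures 100.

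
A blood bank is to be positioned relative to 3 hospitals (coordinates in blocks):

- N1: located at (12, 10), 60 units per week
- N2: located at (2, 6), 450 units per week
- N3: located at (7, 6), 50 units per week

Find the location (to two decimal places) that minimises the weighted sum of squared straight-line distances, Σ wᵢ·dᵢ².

(3.52, 6.43)

The minimiser of Σwᵢ‖p−pᵢ‖² is the weighted centroid p* = (Σwᵢpᵢ)/(Σwᵢ).
Σwᵢ = 560.
Σwᵢxᵢ = 60·12 + 450·2 + 50·7 = 1970.
Σwᵢyᵢ = 60·10 + 450·6 + 50·6 = 3600.
x* = 1970/560 = 3.52, y* = 3600/560 = 6.43.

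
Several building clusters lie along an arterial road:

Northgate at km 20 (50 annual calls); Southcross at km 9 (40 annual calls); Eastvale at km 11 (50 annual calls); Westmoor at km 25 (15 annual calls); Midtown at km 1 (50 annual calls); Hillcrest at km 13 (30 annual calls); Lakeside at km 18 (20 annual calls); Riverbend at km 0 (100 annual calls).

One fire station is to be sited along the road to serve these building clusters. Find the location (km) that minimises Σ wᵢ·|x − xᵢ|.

x = 9

For a sum of weighted absolute distances on a line, the optimum is the weighted median (not the mean). Total weight W = 355; half-weight = 177.5.
Sort by position and accumulate weight:
  km 0 (Riverbend, w=100) → cum 100
  km 1 (Midtown, w=50) → cum 150
  km 9 (Southcross, w=40) → cum 190  ≥ 177.5 → median here
  km 11 (Eastvale, w=50) → cum 240
  km 13 (Hillcrest, w=30) → cum 270
  km 18 (Lakeside, w=20) → cum 290
  km 20 (Northgate, w=50) → cum 340
  km 25 (Westmoor, w=15) → cum 355
Optimal location: km 9.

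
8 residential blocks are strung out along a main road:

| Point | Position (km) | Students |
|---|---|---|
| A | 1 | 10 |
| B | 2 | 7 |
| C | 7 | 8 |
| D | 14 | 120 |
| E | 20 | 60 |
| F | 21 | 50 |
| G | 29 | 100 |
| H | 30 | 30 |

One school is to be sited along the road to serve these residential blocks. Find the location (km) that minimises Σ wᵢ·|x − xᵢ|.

For a sum of weighted absolute distances on a line, the optimum is the weighted median (not the mean). Total weight W = 385; half-weight = 192.5.
Sort by position and accumulate weight:
  km 1 (A, w=10) → cum 10
  km 2 (B, w=7) → cum 17
  km 7 (C, w=8) → cum 25
  km 14 (D, w=120) → cum 145
  km 20 (E, w=60) → cum 205  ≥ 192.5 → median here
  km 21 (F, w=50) → cum 255
  km 29 (G, w=100) → cum 355
  km 30 (H, w=30) → cum 385
Optimal location: km 20.

x = 20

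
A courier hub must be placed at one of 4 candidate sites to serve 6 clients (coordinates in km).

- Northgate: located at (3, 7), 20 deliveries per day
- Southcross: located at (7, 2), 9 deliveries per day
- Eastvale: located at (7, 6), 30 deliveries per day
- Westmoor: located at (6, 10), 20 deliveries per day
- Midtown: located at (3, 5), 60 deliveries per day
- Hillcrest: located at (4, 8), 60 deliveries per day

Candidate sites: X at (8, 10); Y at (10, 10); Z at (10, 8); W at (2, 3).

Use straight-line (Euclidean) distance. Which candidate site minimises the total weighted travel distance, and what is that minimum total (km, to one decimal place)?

Total weighted distance at each candidate:
  X (8, 10): total = 1045.5
  Y (10, 10): total = 1354.8
  Z (10, 8): total = 1216.4
  W (2, 3): total = 921.8
Minimum is at W with total 921.8 km.

W, total 921.8 km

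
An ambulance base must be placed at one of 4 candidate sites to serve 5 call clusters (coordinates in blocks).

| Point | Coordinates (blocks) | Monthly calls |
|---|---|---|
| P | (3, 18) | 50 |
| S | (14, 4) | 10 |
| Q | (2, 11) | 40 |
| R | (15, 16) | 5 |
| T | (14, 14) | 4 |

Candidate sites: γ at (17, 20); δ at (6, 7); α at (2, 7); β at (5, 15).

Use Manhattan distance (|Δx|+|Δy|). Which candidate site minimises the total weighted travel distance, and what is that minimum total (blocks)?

β, total 825 blocks

Total weighted distance at each candidate:
  γ (17, 20): total = 2016
  δ (6, 7): total = 1280
  α (2, 7): total = 1096
  β (5, 15): total = 825
Minimum is at β with total 825 blocks.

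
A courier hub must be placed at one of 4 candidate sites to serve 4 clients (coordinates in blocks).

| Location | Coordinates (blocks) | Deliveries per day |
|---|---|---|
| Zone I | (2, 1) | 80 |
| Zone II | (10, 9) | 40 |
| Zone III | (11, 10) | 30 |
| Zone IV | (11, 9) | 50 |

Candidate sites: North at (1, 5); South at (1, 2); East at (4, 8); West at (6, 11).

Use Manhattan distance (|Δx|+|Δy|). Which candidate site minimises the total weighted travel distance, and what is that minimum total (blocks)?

East, total 1670 blocks

Total weighted distance at each candidate:
  North (1, 5): total = 2070
  South (1, 2): total = 2190
  East (4, 8): total = 1670
  West (6, 11): total = 1890
Minimum is at East with total 1670 blocks.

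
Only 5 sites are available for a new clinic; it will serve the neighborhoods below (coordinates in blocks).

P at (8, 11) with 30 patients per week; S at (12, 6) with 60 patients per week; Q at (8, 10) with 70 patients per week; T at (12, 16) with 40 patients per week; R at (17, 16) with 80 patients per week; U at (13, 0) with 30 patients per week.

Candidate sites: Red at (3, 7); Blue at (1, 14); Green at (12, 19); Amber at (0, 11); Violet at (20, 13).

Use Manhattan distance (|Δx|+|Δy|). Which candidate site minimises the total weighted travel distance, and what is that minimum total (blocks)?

Total weighted distance at each candidate:
  Red (3, 7): total = 4500
  Blue (1, 14): total = 4950
  Green (12, 19): total = 3410
  Amber (0, 11): total = 5050
  Violet (20, 13): total = 3890
Minimum is at Green with total 3410 blocks.

Green, total 3410 blocks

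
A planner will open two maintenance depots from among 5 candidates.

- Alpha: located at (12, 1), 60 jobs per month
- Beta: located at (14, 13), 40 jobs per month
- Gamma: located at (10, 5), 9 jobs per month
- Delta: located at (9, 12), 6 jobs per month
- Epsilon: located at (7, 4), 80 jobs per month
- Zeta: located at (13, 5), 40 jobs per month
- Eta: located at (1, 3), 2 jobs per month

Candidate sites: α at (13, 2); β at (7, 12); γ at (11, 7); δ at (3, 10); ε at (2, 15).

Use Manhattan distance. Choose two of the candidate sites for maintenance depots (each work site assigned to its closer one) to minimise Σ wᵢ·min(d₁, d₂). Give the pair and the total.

{α, γ}, total 1255

Evaluate every pair (each demand assigned to the nearer of the two):
  {α, γ}: total = 1255
  {α, β}: total = 1292
  {α, δ}: total = 1480
  {α, ε}: total = 1500
  {β, γ}: total = 1527
  {γ, δ}: total = 1587
  {γ, ε}: total = 1595
  {β, δ}: total = 2560
  {β, ε}: total = 2568
  {δ, ε}: total = 3214
Best pair: {α, γ} with total 1255.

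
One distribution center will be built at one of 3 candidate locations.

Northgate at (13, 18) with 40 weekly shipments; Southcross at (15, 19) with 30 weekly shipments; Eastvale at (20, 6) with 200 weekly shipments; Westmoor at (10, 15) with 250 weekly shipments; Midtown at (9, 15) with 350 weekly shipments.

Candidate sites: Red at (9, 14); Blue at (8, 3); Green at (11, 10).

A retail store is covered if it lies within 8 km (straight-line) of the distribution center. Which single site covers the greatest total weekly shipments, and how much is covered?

Coverage radius r = 8 km; a point is covered iff (Δx)²+(Δy)² ≤ 8² = 64.
  Red (9, 14): covers {Northgate, Southcross, Westmoor, Midtown} → 670
  Blue (8, 3): covers {none} → 0
  Green (11, 10): covers {Westmoor, Midtown} → 600
Maximum coverage at Red: 670 weekly shipments.

Red, covering 670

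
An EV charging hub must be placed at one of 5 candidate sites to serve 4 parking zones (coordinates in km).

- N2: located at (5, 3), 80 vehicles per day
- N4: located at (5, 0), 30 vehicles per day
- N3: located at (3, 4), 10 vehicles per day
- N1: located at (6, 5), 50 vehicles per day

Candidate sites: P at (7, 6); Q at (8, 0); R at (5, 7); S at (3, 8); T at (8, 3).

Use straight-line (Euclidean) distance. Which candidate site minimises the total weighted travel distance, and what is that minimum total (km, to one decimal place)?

T, total 559.7 km

Total weighted distance at each candidate:
  P (7, 6): total = 593.6
  Q (8, 0): total = 762.7
  R (5, 7): total = 677.9
  S (3, 8): total = 930.3
  T (8, 3): total = 559.7
Minimum is at T with total 559.7 km.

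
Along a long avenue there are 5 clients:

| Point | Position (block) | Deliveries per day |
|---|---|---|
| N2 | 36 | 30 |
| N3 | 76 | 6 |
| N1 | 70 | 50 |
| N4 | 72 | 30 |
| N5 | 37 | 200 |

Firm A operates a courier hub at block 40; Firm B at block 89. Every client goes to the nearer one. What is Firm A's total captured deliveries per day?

The indifferent point is the midpoint (40+89)/2 = 64.5; clients left of it (closer to Firm A at 40) go to Firm A, those right go to Firm B.
  N2 at 36 (w=30) → Firm A
  N5 at 37 (w=200) → Firm A
  N1 at 70 (w=50) → Firm B
  N4 at 72 (w=30) → Firm B
  N3 at 76 (w=6) → Firm B
Firm A captures 230; Firm B captures 86.

230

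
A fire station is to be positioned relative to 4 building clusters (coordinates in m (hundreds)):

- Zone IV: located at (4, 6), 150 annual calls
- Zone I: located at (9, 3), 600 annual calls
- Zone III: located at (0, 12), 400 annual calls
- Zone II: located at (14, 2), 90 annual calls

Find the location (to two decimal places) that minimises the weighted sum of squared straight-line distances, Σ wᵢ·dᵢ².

The minimiser of Σwᵢ‖p−pᵢ‖² is the weighted centroid p* = (Σwᵢpᵢ)/(Σwᵢ).
Σwᵢ = 1240.
Σwᵢxᵢ = 150·4 + 600·9 + 400·0 + 90·14 = 7260.
Σwᵢyᵢ = 150·6 + 600·3 + 400·12 + 90·2 = 7680.
x* = 7260/1240 = 5.85, y* = 7680/1240 = 6.19.

(5.85, 6.19)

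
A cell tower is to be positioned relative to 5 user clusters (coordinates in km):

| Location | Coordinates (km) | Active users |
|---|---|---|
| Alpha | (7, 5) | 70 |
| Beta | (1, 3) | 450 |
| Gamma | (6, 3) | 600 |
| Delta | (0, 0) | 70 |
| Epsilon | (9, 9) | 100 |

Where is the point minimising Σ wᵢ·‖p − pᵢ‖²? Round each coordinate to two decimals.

(4.22, 3.41)

The minimiser of Σwᵢ‖p−pᵢ‖² is the weighted centroid p* = (Σwᵢpᵢ)/(Σwᵢ).
Σwᵢ = 1290.
Σwᵢxᵢ = 70·7 + 450·1 + 600·6 + 70·0 + 100·9 = 5440.
Σwᵢyᵢ = 70·5 + 450·3 + 600·3 + 70·0 + 100·9 = 4400.
x* = 5440/1290 = 4.22, y* = 4400/1290 = 3.41.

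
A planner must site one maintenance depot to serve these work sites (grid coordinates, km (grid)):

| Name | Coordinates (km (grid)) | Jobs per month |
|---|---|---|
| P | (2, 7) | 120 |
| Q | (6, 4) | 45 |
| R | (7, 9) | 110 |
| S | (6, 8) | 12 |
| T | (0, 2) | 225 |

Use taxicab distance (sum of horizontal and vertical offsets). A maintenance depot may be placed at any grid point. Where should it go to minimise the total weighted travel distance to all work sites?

(2, 4)

Manhattan distance separates: Σwᵢ(|x−xᵢ|+|y−yᵢ|) = Σwᵢ|x−xᵢ| + Σwᵢ|y−yᵢ|, so x and y are optimised independently as 1-D weighted medians.
Total weight W = 512; half = 256.
x-coordinate, sorted with cumulative weight:
  x=0 (T, w=225) cum 225
  x=2 (P, w=120) cum 345  ← median
  x=6 (Q, w=45) cum 390
  x=6 (S, w=12) cum 402
  x=7 (R, w=110) cum 512
⇒ x* = 2
y-coordinate, sorted with cumulative weight:
  y=2 (T, w=225) cum 225
  y=4 (Q, w=45) cum 270  ← median
  y=7 (P, w=120) cum 390
  y=8 (S, w=12) cum 402
  y=9 (R, w=110) cum 512
⇒ y* = 4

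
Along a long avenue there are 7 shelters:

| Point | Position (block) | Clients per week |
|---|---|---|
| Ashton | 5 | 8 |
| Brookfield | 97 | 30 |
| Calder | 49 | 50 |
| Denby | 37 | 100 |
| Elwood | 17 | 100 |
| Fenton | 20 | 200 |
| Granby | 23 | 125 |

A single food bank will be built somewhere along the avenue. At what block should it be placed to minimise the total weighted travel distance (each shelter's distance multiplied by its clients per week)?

x = 20

For a sum of weighted absolute distances on a line, the optimum is the weighted median (not the mean). Total weight W = 613; half-weight = 306.5.
Sort by position and accumulate weight:
  block 5 (Ashton, w=8) → cum 8
  block 17 (Elwood, w=100) → cum 108
  block 20 (Fenton, w=200) → cum 308  ≥ 306.5 → median here
  block 23 (Granby, w=125) → cum 433
  block 37 (Denby, w=100) → cum 533
  block 49 (Calder, w=50) → cum 583
  block 97 (Brookfield, w=30) → cum 613
Optimal location: block 20.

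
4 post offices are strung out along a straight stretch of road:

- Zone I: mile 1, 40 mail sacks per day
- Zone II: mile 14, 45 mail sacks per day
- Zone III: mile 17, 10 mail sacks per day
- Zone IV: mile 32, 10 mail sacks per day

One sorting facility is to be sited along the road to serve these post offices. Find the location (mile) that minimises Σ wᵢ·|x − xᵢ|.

For a sum of weighted absolute distances on a line, the optimum is the weighted median (not the mean). Total weight W = 105; half-weight = 52.5.
Sort by position and accumulate weight:
  mile 1 (Zone I, w=40) → cum 40
  mile 14 (Zone II, w=45) → cum 85  ≥ 52.5 → median here
  mile 17 (Zone III, w=10) → cum 95
  mile 32 (Zone IV, w=10) → cum 105
Optimal location: mile 14.

x = 14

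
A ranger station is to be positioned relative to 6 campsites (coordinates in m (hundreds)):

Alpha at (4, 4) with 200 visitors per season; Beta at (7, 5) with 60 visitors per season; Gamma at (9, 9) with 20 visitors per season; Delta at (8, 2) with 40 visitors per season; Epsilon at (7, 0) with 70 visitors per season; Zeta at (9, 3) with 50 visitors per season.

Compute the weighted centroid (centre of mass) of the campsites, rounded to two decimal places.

(6.05, 3.43)

The minimiser of Σwᵢ‖p−pᵢ‖² is the weighted centroid p* = (Σwᵢpᵢ)/(Σwᵢ).
Σwᵢ = 440.
Σwᵢxᵢ = 200·4 + 60·7 + 20·9 + 40·8 + 70·7 + 50·9 = 2660.
Σwᵢyᵢ = 200·4 + 60·5 + 20·9 + 40·2 + 70·0 + 50·3 = 1510.
x* = 2660/440 = 6.05, y* = 1510/440 = 3.43.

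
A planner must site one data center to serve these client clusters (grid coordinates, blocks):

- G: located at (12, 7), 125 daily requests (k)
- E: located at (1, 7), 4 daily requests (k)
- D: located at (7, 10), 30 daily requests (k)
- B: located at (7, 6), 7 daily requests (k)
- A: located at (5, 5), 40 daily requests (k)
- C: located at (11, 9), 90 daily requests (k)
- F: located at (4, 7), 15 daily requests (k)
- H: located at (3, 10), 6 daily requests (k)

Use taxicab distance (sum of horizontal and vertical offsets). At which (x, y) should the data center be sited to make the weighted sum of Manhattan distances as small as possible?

Manhattan distance separates: Σwᵢ(|x−xᵢ|+|y−yᵢ|) = Σwᵢ|x−xᵢ| + Σwᵢ|y−yᵢ|, so x and y are optimised independently as 1-D weighted medians.
Total weight W = 317; half = 158.5.
x-coordinate, sorted with cumulative weight:
  x=1 (E, w=4) cum 4
  x=3 (H, w=6) cum 10
  x=4 (F, w=15) cum 25
  x=5 (A, w=40) cum 65
  x=7 (D, w=30) cum 95
  x=7 (B, w=7) cum 102
  x=11 (C, w=90) cum 192  ← median
  x=12 (G, w=125) cum 317
⇒ x* = 11
y-coordinate, sorted with cumulative weight:
  y=5 (A, w=40) cum 40
  y=6 (B, w=7) cum 47
  y=7 (G, w=125) cum 172  ← median
  y=7 (E, w=4) cum 176
  y=7 (F, w=15) cum 191
  y=9 (C, w=90) cum 281
  y=10 (D, w=30) cum 311
  y=10 (H, w=6) cum 317
⇒ y* = 7

(11, 7)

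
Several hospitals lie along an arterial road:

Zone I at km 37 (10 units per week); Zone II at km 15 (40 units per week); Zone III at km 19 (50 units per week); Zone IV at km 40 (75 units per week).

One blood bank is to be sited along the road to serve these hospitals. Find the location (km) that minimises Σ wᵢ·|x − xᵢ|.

x = 19

For a sum of weighted absolute distances on a line, the optimum is the weighted median (not the mean). Total weight W = 175; half-weight = 87.5.
Sort by position and accumulate weight:
  km 15 (Zone II, w=40) → cum 40
  km 19 (Zone III, w=50) → cum 90  ≥ 87.5 → median here
  km 37 (Zone I, w=10) → cum 100
  km 40 (Zone IV, w=75) → cum 175
Optimal location: km 19.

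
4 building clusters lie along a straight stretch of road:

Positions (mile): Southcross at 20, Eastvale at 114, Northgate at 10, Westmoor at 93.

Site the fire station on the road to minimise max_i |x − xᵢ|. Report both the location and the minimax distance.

location 62, max distance 52

The 1-center on a line is the midpoint of the two extreme points: leftmost at 10, rightmost at 114.
Optimal location = (10 + 114)/2 = 62; maximum distance = (114 − 10)/2 = 52.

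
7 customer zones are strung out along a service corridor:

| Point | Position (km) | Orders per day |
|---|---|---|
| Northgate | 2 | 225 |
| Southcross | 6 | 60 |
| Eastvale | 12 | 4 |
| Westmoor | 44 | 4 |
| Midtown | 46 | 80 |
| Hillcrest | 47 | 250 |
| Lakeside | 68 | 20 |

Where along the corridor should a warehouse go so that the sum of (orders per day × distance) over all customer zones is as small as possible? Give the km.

For a sum of weighted absolute distances on a line, the optimum is the weighted median (not the mean). Total weight W = 643; half-weight = 321.5.
Sort by position and accumulate weight:
  km 2 (Northgate, w=225) → cum 225
  km 6 (Southcross, w=60) → cum 285
  km 12 (Eastvale, w=4) → cum 289
  km 44 (Westmoor, w=4) → cum 293
  km 46 (Midtown, w=80) → cum 373  ≥ 321.5 → median here
  km 47 (Hillcrest, w=250) → cum 623
  km 68 (Lakeside, w=20) → cum 643
Optimal location: km 46.

x = 46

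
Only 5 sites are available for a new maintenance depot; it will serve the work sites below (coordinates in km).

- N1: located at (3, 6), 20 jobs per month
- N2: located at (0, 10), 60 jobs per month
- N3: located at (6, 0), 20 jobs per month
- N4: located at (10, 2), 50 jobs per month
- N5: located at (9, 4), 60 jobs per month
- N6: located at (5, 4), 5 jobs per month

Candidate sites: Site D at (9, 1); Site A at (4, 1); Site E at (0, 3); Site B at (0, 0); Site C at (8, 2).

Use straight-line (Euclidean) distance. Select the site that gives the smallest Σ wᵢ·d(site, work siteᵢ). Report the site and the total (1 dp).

Total weighted distance at each candidate:
  Site D (9, 1): total = 1258.8
  Site A (4, 1): total = 1407.4
  Site E (0, 3): total = 1710.3
  Site B (0, 0): total = 1987.0
  Site C (8, 2): total = 1115.6
Minimum is at Site C with total 1115.6 km.

Site C, total 1115.6 km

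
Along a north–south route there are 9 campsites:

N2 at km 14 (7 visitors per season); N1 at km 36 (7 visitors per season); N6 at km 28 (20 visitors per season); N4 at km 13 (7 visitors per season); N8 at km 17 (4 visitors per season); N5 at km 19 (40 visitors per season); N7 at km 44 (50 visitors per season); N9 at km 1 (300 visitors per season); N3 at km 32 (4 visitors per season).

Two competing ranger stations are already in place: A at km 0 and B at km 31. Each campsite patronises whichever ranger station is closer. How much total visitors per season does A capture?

314

The indifferent point is the midpoint (0+31)/2 = 15.5; campsites left of it (closer to A at 0) go to A, those right go to B.
  N9 at 1 (w=300) → A
  N4 at 13 (w=7) → A
  N2 at 14 (w=7) → A
  N8 at 17 (w=4) → B
  N5 at 19 (w=40) → B
  N6 at 28 (w=20) → B
  N3 at 32 (w=4) → B
  N1 at 36 (w=7) → B
  N7 at 44 (w=50) → B
A captures 314; B captures 125.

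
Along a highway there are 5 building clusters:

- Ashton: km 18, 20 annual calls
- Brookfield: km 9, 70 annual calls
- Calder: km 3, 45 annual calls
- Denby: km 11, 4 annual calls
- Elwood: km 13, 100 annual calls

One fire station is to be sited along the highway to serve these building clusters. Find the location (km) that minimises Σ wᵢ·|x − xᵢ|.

For a sum of weighted absolute distances on a line, the optimum is the weighted median (not the mean). Total weight W = 239; half-weight = 119.5.
Sort by position and accumulate weight:
  km 3 (Calder, w=45) → cum 45
  km 9 (Brookfield, w=70) → cum 115
  km 11 (Denby, w=4) → cum 119
  km 13 (Elwood, w=100) → cum 219  ≥ 119.5 → median here
  km 18 (Ashton, w=20) → cum 239
Optimal location: km 13.

x = 13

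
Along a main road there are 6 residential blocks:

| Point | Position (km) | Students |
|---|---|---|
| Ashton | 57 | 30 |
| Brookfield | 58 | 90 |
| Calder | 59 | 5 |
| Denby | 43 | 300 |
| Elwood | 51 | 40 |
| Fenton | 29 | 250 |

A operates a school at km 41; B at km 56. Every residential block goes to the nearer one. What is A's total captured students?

550

The indifferent point is the midpoint (41+56)/2 = 48.5; residential blocks left of it (closer to A at 41) go to A, those right go to B.
  Fenton at 29 (w=250) → A
  Denby at 43 (w=300) → A
  Elwood at 51 (w=40) → B
  Ashton at 57 (w=30) → B
  Brookfield at 58 (w=90) → B
  Calder at 59 (w=5) → B
A captures 550; B captures 165.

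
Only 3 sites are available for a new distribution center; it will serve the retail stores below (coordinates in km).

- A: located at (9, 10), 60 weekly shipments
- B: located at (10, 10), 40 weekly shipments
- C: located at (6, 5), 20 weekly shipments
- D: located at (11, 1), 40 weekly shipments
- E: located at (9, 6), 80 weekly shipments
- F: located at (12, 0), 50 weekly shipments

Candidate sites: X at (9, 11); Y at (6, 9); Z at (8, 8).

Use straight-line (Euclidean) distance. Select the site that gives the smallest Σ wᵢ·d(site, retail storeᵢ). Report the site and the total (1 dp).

Total weighted distance at each candidate:
  X (9, 11): total = 1628.7
  Y (6, 9): total = 1692.3
  Z (8, 8): total = 1250.1
Minimum is at Z with total 1250.1 km.

Z, total 1250.1 km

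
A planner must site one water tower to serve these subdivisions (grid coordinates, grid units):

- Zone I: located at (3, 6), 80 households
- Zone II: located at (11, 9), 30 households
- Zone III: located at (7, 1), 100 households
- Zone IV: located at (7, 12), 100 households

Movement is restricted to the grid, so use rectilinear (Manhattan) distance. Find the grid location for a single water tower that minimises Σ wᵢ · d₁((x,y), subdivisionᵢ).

(7, 6)

Manhattan distance separates: Σwᵢ(|x−xᵢ|+|y−yᵢ|) = Σwᵢ|x−xᵢ| + Σwᵢ|y−yᵢ|, so x and y are optimised independently as 1-D weighted medians.
Total weight W = 310; half = 155.
x-coordinate, sorted with cumulative weight:
  x=3 (Zone I, w=80) cum 80
  x=7 (Zone III, w=100) cum 180  ← median
  x=7 (Zone IV, w=100) cum 280
  x=11 (Zone II, w=30) cum 310
⇒ x* = 7
y-coordinate, sorted with cumulative weight:
  y=1 (Zone III, w=100) cum 100
  y=6 (Zone I, w=80) cum 180  ← median
  y=9 (Zone II, w=30) cum 210
  y=12 (Zone IV, w=100) cum 310
⇒ y* = 6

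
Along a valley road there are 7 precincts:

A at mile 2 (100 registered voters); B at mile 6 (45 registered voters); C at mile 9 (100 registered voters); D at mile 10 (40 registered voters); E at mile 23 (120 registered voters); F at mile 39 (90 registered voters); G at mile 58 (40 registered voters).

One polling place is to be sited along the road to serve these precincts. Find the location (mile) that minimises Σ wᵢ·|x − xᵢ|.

x = 10

For a sum of weighted absolute distances on a line, the optimum is the weighted median (not the mean). Total weight W = 535; half-weight = 267.5.
Sort by position and accumulate weight:
  mile 2 (A, w=100) → cum 100
  mile 6 (B, w=45) → cum 145
  mile 9 (C, w=100) → cum 245
  mile 10 (D, w=40) → cum 285  ≥ 267.5 → median here
  mile 23 (E, w=120) → cum 405
  mile 39 (F, w=90) → cum 495
  mile 58 (G, w=40) → cum 535
Optimal location: mile 10.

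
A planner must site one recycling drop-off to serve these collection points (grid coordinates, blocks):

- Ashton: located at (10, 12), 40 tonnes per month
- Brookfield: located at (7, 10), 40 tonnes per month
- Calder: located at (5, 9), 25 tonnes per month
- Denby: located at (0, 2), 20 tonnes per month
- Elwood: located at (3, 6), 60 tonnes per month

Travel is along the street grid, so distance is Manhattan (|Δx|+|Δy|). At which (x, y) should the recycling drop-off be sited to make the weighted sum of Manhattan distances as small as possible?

(5, 9)

Manhattan distance separates: Σwᵢ(|x−xᵢ|+|y−yᵢ|) = Σwᵢ|x−xᵢ| + Σwᵢ|y−yᵢ|, so x and y are optimised independently as 1-D weighted medians.
Total weight W = 185; half = 92.5.
x-coordinate, sorted with cumulative weight:
  x=0 (Denby, w=20) cum 20
  x=3 (Elwood, w=60) cum 80
  x=5 (Calder, w=25) cum 105  ← median
  x=7 (Brookfield, w=40) cum 145
  x=10 (Ashton, w=40) cum 185
⇒ x* = 5
y-coordinate, sorted with cumulative weight:
  y=2 (Denby, w=20) cum 20
  y=6 (Elwood, w=60) cum 80
  y=9 (Calder, w=25) cum 105  ← median
  y=10 (Brookfield, w=40) cum 145
  y=12 (Ashton, w=40) cum 185
⇒ y* = 9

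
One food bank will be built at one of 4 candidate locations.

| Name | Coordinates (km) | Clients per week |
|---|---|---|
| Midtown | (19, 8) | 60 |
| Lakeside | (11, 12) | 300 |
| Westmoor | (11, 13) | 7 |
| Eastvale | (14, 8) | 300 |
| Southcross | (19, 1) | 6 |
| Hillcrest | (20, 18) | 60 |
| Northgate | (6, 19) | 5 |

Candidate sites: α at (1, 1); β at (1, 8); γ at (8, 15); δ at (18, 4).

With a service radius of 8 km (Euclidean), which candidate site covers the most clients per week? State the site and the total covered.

Coverage radius r = 8 km; a point is covered iff (Δx)²+(Δy)² ≤ 8² = 64.
  α (1, 1): covers {none} → 0
  β (1, 8): covers {none} → 0
  γ (8, 15): covers {Lakeside, Westmoor, Northgate} → 312
  δ (18, 4): covers {Midtown, Eastvale, Southcross} → 366
Maximum coverage at δ: 366 clients per week.

δ, covering 366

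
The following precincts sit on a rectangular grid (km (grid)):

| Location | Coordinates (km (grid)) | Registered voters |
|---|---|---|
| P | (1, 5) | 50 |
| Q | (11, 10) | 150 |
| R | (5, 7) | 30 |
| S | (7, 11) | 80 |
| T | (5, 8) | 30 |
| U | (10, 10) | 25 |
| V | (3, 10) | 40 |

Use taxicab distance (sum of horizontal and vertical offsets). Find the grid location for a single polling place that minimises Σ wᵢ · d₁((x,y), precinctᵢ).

Manhattan distance separates: Σwᵢ(|x−xᵢ|+|y−yᵢ|) = Σwᵢ|x−xᵢ| + Σwᵢ|y−yᵢ|, so x and y are optimised independently as 1-D weighted medians.
Total weight W = 405; half = 202.5.
x-coordinate, sorted with cumulative weight:
  x=1 (P, w=50) cum 50
  x=3 (V, w=40) cum 90
  x=5 (R, w=30) cum 120
  x=5 (T, w=30) cum 150
  x=7 (S, w=80) cum 230  ← median
  x=10 (U, w=25) cum 255
  x=11 (Q, w=150) cum 405
⇒ x* = 7
y-coordinate, sorted with cumulative weight:
  y=5 (P, w=50) cum 50
  y=7 (R, w=30) cum 80
  y=8 (T, w=30) cum 110
  y=10 (Q, w=150) cum 260  ← median
  y=10 (U, w=25) cum 285
  y=10 (V, w=40) cum 325
  y=11 (S, w=80) cum 405
⇒ y* = 10

(7, 10)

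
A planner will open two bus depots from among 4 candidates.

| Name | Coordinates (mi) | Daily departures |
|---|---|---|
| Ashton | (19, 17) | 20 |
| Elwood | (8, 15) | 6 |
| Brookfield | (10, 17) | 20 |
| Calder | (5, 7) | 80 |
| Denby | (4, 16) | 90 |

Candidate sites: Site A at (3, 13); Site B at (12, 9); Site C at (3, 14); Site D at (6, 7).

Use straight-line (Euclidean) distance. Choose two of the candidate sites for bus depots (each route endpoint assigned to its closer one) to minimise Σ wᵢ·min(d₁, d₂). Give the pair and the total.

{Site C, Site D}, total 789.7

Evaluate every pair (each demand assigned to the nearer of the two):
  {Site C, Site D}: total = 789.7
  {Site A, Site D}: total = 886.2
  {Site B, Site C}: total = 1179.2
  {Site A, Site B}: total = 1196.7
  {Site A, Site C}: total = 1215.7
  {Site B, Site D}: total = 1330.6
Best pair: {Site C, Site D} with total 789.7.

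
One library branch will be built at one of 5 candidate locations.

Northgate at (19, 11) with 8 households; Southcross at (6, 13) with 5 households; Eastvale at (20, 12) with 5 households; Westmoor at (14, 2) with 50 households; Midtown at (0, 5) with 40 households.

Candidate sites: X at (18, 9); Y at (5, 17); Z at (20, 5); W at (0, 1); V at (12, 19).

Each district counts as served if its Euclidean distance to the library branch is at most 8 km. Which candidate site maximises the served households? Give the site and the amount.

Z, covering 63

Coverage radius r = 8 km; a point is covered iff (Δx)²+(Δy)² ≤ 8² = 64.
  X (18, 9): covers {Northgate, Eastvale} → 13
  Y (5, 17): covers {Southcross} → 5
  Z (20, 5): covers {Northgate, Eastvale, Westmoor} → 63
  W (0, 1): covers {Midtown} → 40
  V (12, 19): covers {none} → 0
Maximum coverage at Z: 63 households.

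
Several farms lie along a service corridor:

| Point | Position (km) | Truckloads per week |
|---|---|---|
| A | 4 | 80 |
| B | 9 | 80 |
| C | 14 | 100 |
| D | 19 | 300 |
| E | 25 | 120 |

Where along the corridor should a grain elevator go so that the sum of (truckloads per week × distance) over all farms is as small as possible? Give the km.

x = 19

For a sum of weighted absolute distances on a line, the optimum is the weighted median (not the mean). Total weight W = 680; half-weight = 340.
Sort by position and accumulate weight:
  km 4 (A, w=80) → cum 80
  km 9 (B, w=80) → cum 160
  km 14 (C, w=100) → cum 260
  km 19 (D, w=300) → cum 560  ≥ 340 → median here
  km 25 (E, w=120) → cum 680
Optimal location: km 19.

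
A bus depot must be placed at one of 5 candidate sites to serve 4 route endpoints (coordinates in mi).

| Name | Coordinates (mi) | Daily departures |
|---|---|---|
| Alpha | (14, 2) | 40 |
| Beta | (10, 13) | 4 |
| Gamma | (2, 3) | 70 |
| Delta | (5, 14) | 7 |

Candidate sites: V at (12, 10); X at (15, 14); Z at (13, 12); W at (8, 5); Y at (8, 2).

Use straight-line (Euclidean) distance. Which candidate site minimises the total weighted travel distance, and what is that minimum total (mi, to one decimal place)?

Total weighted distance at each candidate:
  V (12, 10): total = 1255.2
  X (15, 14): total = 1764.1
  Z (13, 12): total = 1467.3
  W (8, 5): total = 810.4
  Y (8, 2): total = 797.1
Minimum is at Y with total 797.1 mi.

Y, total 797.1 mi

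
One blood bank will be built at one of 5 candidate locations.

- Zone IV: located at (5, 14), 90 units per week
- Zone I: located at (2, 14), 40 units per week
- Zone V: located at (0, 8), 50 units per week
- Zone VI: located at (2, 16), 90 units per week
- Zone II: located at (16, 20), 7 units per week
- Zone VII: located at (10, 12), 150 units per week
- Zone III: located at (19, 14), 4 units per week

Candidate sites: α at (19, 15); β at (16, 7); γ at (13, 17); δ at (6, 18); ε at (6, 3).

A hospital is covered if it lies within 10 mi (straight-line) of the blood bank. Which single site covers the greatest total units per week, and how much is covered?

Coverage radius r = 10 mi; a point is covered iff (Δx)²+(Δy)² ≤ 10² = 100.
  α (19, 15): covers {Zone II, Zone VII, Zone III} → 161
  β (16, 7): covers {Zone VII, Zone III} → 154
  γ (13, 17): covers {Zone IV, Zone II, Zone VII, Zone III} → 251
  δ (6, 18): covers {Zone IV, Zone I, Zone VI, Zone VII} → 370
  ε (6, 3): covers {Zone V, Zone VII} → 200
Maximum coverage at δ: 370 units per week.

δ, covering 370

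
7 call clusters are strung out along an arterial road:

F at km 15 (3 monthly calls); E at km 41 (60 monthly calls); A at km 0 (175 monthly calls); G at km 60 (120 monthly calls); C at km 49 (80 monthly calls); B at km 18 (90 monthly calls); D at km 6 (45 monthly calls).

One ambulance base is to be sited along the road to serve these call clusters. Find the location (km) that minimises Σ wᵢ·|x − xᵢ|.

For a sum of weighted absolute distances on a line, the optimum is the weighted median (not the mean). Total weight W = 573; half-weight = 286.5.
Sort by position and accumulate weight:
  km 0 (A, w=175) → cum 175
  km 6 (D, w=45) → cum 220
  km 15 (F, w=3) → cum 223
  km 18 (B, w=90) → cum 313  ≥ 286.5 → median here
  km 41 (E, w=60) → cum 373
  km 49 (C, w=80) → cum 453
  km 60 (G, w=120) → cum 573
Optimal location: km 18.

x = 18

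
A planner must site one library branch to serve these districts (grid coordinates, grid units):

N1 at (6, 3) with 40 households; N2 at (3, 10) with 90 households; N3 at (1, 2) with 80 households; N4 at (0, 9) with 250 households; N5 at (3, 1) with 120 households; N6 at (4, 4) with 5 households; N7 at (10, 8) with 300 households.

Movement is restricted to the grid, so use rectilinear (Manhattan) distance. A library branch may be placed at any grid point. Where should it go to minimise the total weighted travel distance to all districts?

Manhattan distance separates: Σwᵢ(|x−xᵢ|+|y−yᵢ|) = Σwᵢ|x−xᵢ| + Σwᵢ|y−yᵢ|, so x and y are optimised independently as 1-D weighted medians.
Total weight W = 885; half = 442.5.
x-coordinate, sorted with cumulative weight:
  x=0 (N4, w=250) cum 250
  x=1 (N3, w=80) cum 330
  x=3 (N2, w=90) cum 420
  x=3 (N5, w=120) cum 540  ← median
  x=4 (N6, w=5) cum 545
  x=6 (N1, w=40) cum 585
  x=10 (N7, w=300) cum 885
⇒ x* = 3
y-coordinate, sorted with cumulative weight:
  y=1 (N5, w=120) cum 120
  y=2 (N3, w=80) cum 200
  y=3 (N1, w=40) cum 240
  y=4 (N6, w=5) cum 245
  y=8 (N7, w=300) cum 545  ← median
  y=9 (N4, w=250) cum 795
  y=10 (N2, w=90) cum 885
⇒ y* = 8

(3, 8)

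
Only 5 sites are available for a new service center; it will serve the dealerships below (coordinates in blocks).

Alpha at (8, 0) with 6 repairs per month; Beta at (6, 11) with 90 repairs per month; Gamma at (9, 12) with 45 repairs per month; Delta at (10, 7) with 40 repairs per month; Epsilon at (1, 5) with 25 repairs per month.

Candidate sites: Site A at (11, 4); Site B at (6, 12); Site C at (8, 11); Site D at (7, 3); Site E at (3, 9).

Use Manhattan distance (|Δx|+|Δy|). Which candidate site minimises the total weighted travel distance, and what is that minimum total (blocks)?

Total weighted distance at each candidate:
  Site A (11, 4): total = 2007
  Site B (6, 12): total = 969
  Site C (8, 11): total = 901
  Site D (7, 3): total = 1809
  Site E (3, 9): total = 1449
Minimum is at Site C with total 901 blocks.

Site C, total 901 blocks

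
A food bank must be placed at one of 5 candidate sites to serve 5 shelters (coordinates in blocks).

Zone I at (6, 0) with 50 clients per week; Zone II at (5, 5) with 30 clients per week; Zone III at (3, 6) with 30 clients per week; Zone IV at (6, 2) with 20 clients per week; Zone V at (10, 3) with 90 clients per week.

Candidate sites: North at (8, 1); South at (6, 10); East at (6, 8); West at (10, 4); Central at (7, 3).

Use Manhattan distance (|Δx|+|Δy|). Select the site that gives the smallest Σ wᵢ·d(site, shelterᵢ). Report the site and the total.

Total weighted distance at each candidate:
  North (8, 1): total = 1080
  South (6, 10): total = 2040
  East (6, 8): total = 1600
  West (10, 4): total = 1060
  Central (7, 3): total = 840
Minimum is at Central with total 840 blocks.

Central, total 840 blocks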